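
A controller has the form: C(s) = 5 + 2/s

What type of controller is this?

This is a Proportional-Integral (PI) controller.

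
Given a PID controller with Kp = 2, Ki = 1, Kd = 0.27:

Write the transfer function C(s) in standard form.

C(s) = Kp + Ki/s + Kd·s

Substituting values: C(s) = 2 + 1/s + 0.27s = (0.27s² + 2s + 1)/s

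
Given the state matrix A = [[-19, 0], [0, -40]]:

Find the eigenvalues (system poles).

For diagonal matrix, eigenvalues are diagonal entries: λ₁ = -19, λ₂ = -40.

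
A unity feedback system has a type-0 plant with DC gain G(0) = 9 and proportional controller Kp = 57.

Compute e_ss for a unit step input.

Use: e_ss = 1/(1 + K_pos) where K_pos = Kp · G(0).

K_pos = Kp · G(0) = 57 × 9 = 513. e_ss = 1/(1 + 513) = 0.0019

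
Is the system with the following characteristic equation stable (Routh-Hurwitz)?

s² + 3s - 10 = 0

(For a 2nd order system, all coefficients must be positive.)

Coefficients: 1, 3, -10. c=-10 not positive, so system is unstable.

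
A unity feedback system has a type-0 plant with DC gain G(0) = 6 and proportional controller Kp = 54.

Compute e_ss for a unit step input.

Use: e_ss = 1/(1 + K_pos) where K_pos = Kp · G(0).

K_pos = Kp · G(0) = 54 × 6 = 324. e_ss = 1/(1 + 324) = 0.0031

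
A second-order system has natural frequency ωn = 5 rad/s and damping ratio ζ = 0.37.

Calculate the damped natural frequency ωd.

ωd = ωn√(1 - ζ²) = 5√(1 - 0.37²) = 4.65 rad/s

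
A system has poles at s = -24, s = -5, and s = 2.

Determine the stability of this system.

Pole(s) at s = 2 are not in the left half-plane. System is unstable.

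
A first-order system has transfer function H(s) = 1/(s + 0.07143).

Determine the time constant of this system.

For H(s) = 1/(s + 1/τ), the pole is at -1/τ = -0.07143, so τ = 1/0.07143 = 14 s.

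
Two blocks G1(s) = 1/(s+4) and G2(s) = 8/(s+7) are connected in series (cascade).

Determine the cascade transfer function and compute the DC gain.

Series: multiply transfer functions. G_eq = 1/(s+4) × 8/(s+7) = 8/((s+4)(s+7)). DC gain = 8/(4×7) = 0.2857.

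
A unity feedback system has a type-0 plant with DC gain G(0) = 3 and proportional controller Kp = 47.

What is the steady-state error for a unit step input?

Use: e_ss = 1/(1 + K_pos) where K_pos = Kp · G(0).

K_pos = Kp · G(0) = 47 × 3 = 141. e_ss = 1/(1 + 141) = 0.0070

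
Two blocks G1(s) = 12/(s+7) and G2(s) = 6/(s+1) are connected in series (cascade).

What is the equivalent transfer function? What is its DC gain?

Series: multiply transfer functions. G_eq = 12/(s+7) × 6/(s+1) = 72/((s+7)(s+1)). DC gain = 72/(7×1) = 10.2857.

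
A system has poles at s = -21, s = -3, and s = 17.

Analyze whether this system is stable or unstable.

Pole(s) at s = 17 are not in the left half-plane. System is unstable.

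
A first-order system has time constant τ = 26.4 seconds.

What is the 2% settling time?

For first-order system, 2% settling time ≈ 4τ = 4 × 26.4 = 105.6 s.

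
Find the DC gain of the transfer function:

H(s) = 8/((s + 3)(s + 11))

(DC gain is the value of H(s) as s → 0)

DC gain = H(0) = 8/(3 × 11) = 8/33 = 0.2424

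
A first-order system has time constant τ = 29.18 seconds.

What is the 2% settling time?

For first-order system, 2% settling time ≈ 4τ = 4 × 29.18 = 116.72 s.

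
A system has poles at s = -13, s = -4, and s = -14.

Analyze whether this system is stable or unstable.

All poles are in the left half-plane. System is stable.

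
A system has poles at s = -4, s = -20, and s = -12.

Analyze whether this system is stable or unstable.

All poles are in the left half-plane. System is stable.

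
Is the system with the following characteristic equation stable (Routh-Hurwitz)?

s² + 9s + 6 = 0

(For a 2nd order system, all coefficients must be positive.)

Coefficients: 1, 9, 6. All positive, so system is stable.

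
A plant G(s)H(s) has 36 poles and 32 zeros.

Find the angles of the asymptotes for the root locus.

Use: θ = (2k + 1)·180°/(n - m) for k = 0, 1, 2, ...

n - m = 36 - 32 = 4. Angles: θk = (2k + 1)·180°/4 = 45°, 135°, 225°, 315°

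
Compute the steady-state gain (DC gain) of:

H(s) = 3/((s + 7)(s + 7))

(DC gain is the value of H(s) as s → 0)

DC gain = H(0) = 3/(7 × 7) = 3/49 = 0.0612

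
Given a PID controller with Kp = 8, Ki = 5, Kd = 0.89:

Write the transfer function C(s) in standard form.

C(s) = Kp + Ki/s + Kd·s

Substituting values: C(s) = 8 + 5/s + 0.89s = (0.89s² + 8s + 5)/s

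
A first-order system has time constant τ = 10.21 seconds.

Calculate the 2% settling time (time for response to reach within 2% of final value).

For first-order system, 2% settling time ≈ 4τ = 4 × 10.21 = 40.84 s.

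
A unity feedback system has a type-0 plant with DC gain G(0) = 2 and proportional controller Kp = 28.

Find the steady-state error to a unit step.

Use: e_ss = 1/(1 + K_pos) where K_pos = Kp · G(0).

K_pos = Kp · G(0) = 28 × 2 = 56. e_ss = 1/(1 + 56) = 0.0175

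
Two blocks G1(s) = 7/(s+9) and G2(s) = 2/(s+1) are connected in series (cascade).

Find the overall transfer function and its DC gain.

Series: multiply transfer functions. G_eq = 7/(s+9) × 2/(s+1) = 14/((s+9)(s+1)). DC gain = 14/(9×1) = 1.5556.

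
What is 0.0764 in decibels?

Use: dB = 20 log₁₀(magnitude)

dB = 20 log₁₀(0.0764) = -22.3 dB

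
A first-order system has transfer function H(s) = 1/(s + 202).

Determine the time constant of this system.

For H(s) = 1/(s + 1/τ), the pole is at -1/τ = -202, so τ = 1/202 = 0.0050 s.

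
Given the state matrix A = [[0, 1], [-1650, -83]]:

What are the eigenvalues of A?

det(A - λI) = λ² - (-83)λ + 1650 = (λ - (-50))(λ - (-33)). Eigenvalues: -50, -33.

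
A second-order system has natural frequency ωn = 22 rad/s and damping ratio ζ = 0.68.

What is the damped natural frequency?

ωd = ωn√(1 - ζ²) = 22√(1 - 0.68²) = 16.13 rad/s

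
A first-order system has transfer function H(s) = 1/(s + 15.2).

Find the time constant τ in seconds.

For H(s) = 1/(s + 1/τ), the pole is at -1/τ = -15.2, so τ = 1/15.2 = 0.0658 s.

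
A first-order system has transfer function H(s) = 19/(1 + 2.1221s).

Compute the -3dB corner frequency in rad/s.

Corner frequency = 1/τ = 1/2.1221 = 0.471 rad/s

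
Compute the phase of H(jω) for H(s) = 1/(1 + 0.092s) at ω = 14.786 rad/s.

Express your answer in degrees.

Phase = -arctan(ωτ) = -arctan(14.786 × 0.092) = -53.7°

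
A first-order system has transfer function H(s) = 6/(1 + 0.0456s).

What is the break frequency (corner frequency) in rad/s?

Corner frequency = 1/τ = 1/0.0456 = 21.93 rad/s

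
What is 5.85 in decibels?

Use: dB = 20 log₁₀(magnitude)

dB = 20 log₁₀(5.85) = 15.3 dB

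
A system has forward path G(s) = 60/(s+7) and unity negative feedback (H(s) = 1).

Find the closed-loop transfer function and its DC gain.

T(s) = G/(1+GH) = [60/(s+7)] / [1 + 60/(s+7)] = 60/(s+7+60) = 60/(s+67). DC gain = 60/67 = 0.8955.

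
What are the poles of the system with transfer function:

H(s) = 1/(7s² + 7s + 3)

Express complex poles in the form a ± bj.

Discriminant = 7² - 4×7×3 = 49 - 84 = -35 < 0, so the poles are a complex conjugate pair s = (-7 ± j√35)/(2×7). Real part = -7/(2×7) = -7/14 = -0.5; imaginary part = ±√35/(2×7) ≈ 0.4226. Poles: s = -0.5 ± 0.4226j.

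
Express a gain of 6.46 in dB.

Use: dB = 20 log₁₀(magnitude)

dB = 20 log₁₀(6.46) = 16.2 dB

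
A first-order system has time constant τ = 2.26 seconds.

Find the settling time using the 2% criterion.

For first-order system, 2% settling time ≈ 4τ = 4 × 2.26 = 9.04 s.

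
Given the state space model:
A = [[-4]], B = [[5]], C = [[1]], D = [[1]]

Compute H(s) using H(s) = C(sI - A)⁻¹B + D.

(sI - A)⁻¹ = 1/(s + 4). H(s) = 1×5/(s + 4) + 1 = (s + 9)/(s + 4).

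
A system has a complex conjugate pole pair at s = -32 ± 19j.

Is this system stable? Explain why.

Real part of poles is -32 (< 0, left half-plane). Stable.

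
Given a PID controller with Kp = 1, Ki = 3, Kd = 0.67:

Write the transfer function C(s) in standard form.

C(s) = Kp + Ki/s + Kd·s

Substituting values: C(s) = 1 + 3/s + 0.67s = (0.67s² + s + 3)/s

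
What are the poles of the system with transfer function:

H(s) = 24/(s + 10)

Pole is where denominator = 0: s + 10 = 0, so s = -10.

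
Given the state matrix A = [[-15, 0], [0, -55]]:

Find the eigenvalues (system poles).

For diagonal matrix, eigenvalues are diagonal entries: λ₁ = -15, λ₂ = -55.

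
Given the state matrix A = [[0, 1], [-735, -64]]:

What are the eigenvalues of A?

det(A - λI) = λ² - (-64)λ + 735 = (λ - (-49))(λ - (-15)). Eigenvalues: -49, -15.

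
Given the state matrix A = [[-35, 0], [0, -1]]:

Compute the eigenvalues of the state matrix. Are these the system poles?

For diagonal matrix, eigenvalues are diagonal entries: λ₁ = -35, λ₂ = -1. Eigenvalues of A = system poles.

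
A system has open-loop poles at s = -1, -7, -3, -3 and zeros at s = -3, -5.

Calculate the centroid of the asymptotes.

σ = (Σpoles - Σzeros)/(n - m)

σ = (Σpoles - Σzeros)/(n - m) = (-14 - (-8))/(4 - 2) = -6/2 = -3.0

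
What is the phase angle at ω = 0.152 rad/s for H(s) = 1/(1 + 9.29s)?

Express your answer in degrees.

Phase = -arctan(ωτ) = -arctan(0.152 × 9.29) = -54.7°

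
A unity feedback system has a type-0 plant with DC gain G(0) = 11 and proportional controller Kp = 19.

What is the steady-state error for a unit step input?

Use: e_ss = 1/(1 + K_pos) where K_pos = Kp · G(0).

K_pos = Kp · G(0) = 19 × 11 = 209. e_ss = 1/(1 + 209) = 0.0048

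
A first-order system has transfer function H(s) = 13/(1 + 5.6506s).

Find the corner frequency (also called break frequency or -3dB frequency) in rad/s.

Corner frequency = 1/τ = 1/5.6506 = 0.177 rad/s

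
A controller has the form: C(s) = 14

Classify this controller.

This is a Proportional (P) controller.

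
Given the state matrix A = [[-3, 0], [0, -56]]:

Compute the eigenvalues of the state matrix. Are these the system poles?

For diagonal matrix, eigenvalues are diagonal entries: λ₁ = -3, λ₂ = -56. Eigenvalues of A = system poles.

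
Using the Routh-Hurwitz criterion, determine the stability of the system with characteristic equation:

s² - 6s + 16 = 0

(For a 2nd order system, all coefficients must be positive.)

Coefficients: 1, -6, 16. b=-6 not positive, so system is unstable.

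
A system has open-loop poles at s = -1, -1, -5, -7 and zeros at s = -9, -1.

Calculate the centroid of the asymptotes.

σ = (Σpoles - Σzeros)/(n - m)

σ = (Σpoles - Σzeros)/(n - m) = (-14 - (-10))/(4 - 2) = -4/2 = -2.0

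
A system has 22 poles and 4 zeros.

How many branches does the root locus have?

Root locus has n branches where n = number of poles = 22.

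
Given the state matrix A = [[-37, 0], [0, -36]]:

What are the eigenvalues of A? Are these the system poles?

For diagonal matrix, eigenvalues are diagonal entries: λ₁ = -37, λ₂ = -36. Eigenvalues of A = system poles.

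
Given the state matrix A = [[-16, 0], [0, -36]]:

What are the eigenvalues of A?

For diagonal matrix, eigenvalues are diagonal entries: λ₁ = -16, λ₂ = -36.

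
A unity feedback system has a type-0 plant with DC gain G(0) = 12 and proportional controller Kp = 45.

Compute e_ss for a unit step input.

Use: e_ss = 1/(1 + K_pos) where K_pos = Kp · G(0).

K_pos = Kp · G(0) = 45 × 12 = 540. e_ss = 1/(1 + 540) = 0.0018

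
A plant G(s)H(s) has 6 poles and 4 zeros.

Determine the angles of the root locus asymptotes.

n - m = 6 - 4 = 2. Angles: θk = (2k + 1)·180°/2 = 90°, 270°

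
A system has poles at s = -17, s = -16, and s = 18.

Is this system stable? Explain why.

Pole(s) at s = 18 are not in the left half-plane. System is unstable.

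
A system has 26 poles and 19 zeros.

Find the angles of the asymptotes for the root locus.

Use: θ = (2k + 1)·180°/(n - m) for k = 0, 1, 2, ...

n - m = 26 - 19 = 7. Angles: θk = (2k + 1)·180°/7 = 25.71°, 77.14°, 128.57°, 180°, 231.43°, 282.86°, 334.29°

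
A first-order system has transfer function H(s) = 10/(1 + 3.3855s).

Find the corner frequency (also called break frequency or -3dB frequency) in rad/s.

Corner frequency = 1/τ = 1/3.3855 = 0.295 rad/s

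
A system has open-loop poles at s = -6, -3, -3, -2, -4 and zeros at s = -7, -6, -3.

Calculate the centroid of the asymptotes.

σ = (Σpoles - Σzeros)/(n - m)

σ = (Σpoles - Σzeros)/(n - m) = (-18 - (-16))/(5 - 3) = -2/2 = -1.0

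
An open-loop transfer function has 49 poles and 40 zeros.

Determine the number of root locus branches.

Root locus has n branches where n = number of poles = 49.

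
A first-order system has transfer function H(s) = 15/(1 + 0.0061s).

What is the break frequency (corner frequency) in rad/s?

Corner frequency = 1/τ = 1/0.0061 = 163.934 rad/s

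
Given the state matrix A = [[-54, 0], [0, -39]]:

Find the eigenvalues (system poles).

For diagonal matrix, eigenvalues are diagonal entries: λ₁ = -54, λ₂ = -39.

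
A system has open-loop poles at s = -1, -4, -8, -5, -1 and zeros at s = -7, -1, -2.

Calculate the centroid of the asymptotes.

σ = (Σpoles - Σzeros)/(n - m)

σ = (Σpoles - Σzeros)/(n - m) = (-19 - (-10))/(5 - 3) = -9/2 = -4.5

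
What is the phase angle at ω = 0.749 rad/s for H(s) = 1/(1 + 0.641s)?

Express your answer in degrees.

Phase = -arctan(ωτ) = -arctan(0.749 × 0.641) = -25.6°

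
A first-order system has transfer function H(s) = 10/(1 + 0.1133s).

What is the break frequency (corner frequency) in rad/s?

Corner frequency = 1/τ = 1/0.1133 = 8.826 rad/s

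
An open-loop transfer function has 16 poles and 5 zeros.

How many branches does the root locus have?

Root locus has n branches where n = number of poles = 16.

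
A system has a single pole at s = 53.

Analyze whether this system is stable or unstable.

Pole at s = 53 is in the right half-plane. Unstable.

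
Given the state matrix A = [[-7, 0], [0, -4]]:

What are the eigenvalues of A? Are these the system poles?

For diagonal matrix, eigenvalues are diagonal entries: λ₁ = -7, λ₂ = -4. Eigenvalues of A = system poles.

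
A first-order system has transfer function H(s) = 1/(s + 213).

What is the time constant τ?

For H(s) = 1/(s + 1/τ), the pole is at -1/τ = -213, so τ = 1/213 = 0.0047 s.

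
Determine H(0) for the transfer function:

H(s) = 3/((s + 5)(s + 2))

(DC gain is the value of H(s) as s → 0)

DC gain = H(0) = 3/(5 × 2) = 3/10 = 0.3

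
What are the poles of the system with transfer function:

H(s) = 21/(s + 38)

Pole is where denominator = 0: s + 38 = 0, so s = -38.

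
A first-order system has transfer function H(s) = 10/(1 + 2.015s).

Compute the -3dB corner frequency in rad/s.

Corner frequency = 1/τ = 1/2.015 = 0.496 rad/s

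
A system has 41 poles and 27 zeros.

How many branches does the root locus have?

Root locus has n branches where n = number of poles = 41.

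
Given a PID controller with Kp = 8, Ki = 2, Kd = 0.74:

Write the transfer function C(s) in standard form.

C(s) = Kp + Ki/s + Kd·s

Substituting values: C(s) = 8 + 2/s + 0.74s = (0.74s² + 8s + 2)/s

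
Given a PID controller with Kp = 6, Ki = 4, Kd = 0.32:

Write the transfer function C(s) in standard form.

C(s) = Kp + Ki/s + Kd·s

Substituting values: C(s) = 6 + 4/s + 0.32s = (0.32s² + 6s + 4)/s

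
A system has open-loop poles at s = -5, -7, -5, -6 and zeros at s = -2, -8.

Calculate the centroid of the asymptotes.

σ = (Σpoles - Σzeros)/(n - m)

σ = (Σpoles - Σzeros)/(n - m) = (-23 - (-10))/(4 - 2) = -13/2 = -6.5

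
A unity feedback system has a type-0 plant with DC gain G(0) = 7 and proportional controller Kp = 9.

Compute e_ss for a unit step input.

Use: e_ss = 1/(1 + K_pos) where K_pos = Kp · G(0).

K_pos = Kp · G(0) = 9 × 7 = 63. e_ss = 1/(1 + 63) = 0.015625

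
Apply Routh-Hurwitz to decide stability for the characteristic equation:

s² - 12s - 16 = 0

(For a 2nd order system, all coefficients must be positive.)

Coefficients: 1, -12, -16. b=-12, c=-16 not positive, so system is unstable.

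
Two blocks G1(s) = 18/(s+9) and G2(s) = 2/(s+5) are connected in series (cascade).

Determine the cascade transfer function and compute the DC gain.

Series: multiply transfer functions. G_eq = 18/(s+9) × 2/(s+5) = 36/((s+9)(s+5)). DC gain = 36/(9×5) = 0.8.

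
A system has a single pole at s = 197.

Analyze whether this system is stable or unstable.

Pole at s = 197 is in the right half-plane. Unstable.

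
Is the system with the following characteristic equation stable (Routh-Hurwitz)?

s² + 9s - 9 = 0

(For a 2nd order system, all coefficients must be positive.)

Coefficients: 1, 9, -9. c=-9 not positive, so system is unstable.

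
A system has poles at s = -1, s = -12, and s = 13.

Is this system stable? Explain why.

Pole(s) at s = 13 are not in the left half-plane. System is unstable.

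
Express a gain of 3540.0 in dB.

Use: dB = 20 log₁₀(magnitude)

dB = 20 log₁₀(3540.0) = 71.0 dB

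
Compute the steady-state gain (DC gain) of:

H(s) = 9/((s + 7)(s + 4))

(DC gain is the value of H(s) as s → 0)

DC gain = H(0) = 9/(7 × 4) = 9/28 = 0.3214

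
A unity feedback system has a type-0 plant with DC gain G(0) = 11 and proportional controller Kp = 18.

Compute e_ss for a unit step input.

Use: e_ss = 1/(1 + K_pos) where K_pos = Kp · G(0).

K_pos = Kp · G(0) = 18 × 11 = 198. e_ss = 1/(1 + 198) = 0.0050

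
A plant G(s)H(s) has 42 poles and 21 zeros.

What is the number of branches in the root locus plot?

Root locus has n branches where n = number of poles = 42.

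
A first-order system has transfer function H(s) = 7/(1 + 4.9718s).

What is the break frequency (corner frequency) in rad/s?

Corner frequency = 1/τ = 1/4.9718 = 0.201 rad/s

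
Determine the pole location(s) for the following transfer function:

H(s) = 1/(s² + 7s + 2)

Discriminant = 7² - 4×1×2 = 49 - 8 = 41 > 0, so two distinct real poles. Using quadratic formula: s = (-7 ± √41)/(2×1) = (-7 ± √41)/2, with √41 ≈ 6.4031. s₁ ≈ -0.2984, s₂ ≈ -6.7016. Poles: s₁ = -0.2984, s₂ = -6.7016.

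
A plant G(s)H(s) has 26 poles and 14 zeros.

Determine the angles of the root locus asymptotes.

n - m = 26 - 14 = 12. Angles: θk = (2k + 1)·180°/12 = 15°, 45°, 75°, 105°, 135°, 165°, 195°, 225°, 255°, 285°, 315°, 345°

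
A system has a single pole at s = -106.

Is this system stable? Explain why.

Pole at s = -106 is in the left half-plane. Stable.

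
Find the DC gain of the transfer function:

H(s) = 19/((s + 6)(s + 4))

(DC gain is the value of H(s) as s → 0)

DC gain = H(0) = 19/(6 × 4) = 19/24 = 0.7917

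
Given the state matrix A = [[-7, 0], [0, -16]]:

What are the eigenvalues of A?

For diagonal matrix, eigenvalues are diagonal entries: λ₁ = -7, λ₂ = -16.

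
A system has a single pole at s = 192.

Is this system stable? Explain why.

Pole at s = 192 is in the right half-plane. Unstable.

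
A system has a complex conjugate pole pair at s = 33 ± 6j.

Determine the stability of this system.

Real part of poles is 33 (> 0, right half-plane). Unstable.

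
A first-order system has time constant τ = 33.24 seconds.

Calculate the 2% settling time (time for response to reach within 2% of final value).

For first-order system, 2% settling time ≈ 4τ = 4 × 33.24 = 132.96 s.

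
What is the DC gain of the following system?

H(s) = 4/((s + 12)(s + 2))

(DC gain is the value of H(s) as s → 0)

DC gain = H(0) = 4/(12 × 2) = 4/24 = 0.1667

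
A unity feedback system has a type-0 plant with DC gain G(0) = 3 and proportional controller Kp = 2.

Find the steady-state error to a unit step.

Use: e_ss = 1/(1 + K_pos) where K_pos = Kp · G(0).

K_pos = Kp · G(0) = 2 × 3 = 6. e_ss = 1/(1 + 6) = 0.1429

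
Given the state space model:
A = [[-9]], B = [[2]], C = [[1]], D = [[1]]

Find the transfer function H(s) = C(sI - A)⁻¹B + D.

(sI - A)⁻¹ = 1/(s + 9). H(s) = 1×2/(s + 9) + 1 = (s + 11)/(s + 9).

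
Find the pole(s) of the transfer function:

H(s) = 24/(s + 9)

Pole is where denominator = 0: s + 9 = 0, so s = -9.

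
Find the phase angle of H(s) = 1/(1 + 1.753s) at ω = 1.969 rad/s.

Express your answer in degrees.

Phase = -arctan(ωτ) = -arctan(1.969 × 1.753) = -73.8°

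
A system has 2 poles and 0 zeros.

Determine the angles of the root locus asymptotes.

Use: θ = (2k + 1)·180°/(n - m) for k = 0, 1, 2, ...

n - m = 2 - 0 = 2. Angles: θk = (2k + 1)·180°/2 = 90°, 270°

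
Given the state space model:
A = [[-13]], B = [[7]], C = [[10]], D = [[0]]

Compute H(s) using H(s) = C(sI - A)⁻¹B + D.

(sI - A)⁻¹ = 1/(s + 13). H(s) = 10 × 7/(s + 13) + 0 = 70/(s + 13).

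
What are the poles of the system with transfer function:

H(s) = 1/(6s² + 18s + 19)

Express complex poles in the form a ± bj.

Discriminant = 18² - 4×6×19 = 324 - 456 = -132 < 0, so the poles are a complex conjugate pair s = (-18 ± j√132)/(2×6). Real part = -18/(2×6) = -18/12 = -1.5; imaginary part = ±√132/(2×6) ≈ 0.9574. Poles: s = -1.5 ± 0.9574j.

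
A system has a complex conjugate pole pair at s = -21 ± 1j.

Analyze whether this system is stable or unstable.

Real part of poles is -21 (< 0, left half-plane). Stable.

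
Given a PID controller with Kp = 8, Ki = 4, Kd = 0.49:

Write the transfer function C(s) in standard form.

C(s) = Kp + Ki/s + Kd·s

Substituting values: C(s) = 8 + 4/s + 0.49s = (0.49s² + 8s + 4)/s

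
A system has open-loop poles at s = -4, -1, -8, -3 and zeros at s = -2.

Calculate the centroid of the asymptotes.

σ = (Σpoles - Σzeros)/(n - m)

σ = (Σpoles - Σzeros)/(n - m) = (-16 - (-2))/(4 - 1) = -14/3 = -4.67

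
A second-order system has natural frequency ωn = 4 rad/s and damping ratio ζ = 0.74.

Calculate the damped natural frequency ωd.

ωd = ωn√(1 - ζ²) = 4√(1 - 0.74²) = 2.69 rad/s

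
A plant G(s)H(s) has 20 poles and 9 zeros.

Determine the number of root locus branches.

Root locus has n branches where n = number of poles = 20.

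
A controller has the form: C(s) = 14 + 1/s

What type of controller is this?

This is a Proportional-Integral (PI) controller.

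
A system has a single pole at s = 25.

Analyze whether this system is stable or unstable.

Pole at s = 25 is in the right half-plane. Unstable.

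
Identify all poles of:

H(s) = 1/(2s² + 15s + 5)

Discriminant = 15² - 4×2×5 = 225 - 40 = 185 > 0, so two distinct real poles. Using quadratic formula: s = (-15 ± √185)/(2×2) = (-15 ± √185)/4, with √185 ≈ 13.6015. s₁ ≈ -0.3496, s₂ ≈ -7.1504. Poles: s₁ = -0.3496, s₂ = -7.1504.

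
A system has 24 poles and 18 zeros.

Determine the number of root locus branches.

Root locus has n branches where n = number of poles = 24.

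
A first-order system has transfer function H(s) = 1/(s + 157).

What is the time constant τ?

For H(s) = 1/(s + 1/τ), the pole is at -1/τ = -157, so τ = 1/157 = 0.0064 s.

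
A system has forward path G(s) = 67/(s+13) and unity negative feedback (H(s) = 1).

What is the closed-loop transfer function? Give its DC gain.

T(s) = G/(1+GH) = [67/(s+13)] / [1 + 67/(s+13)] = 67/(s+13+67) = 67/(s+80). DC gain = 67/80 = 0.8375.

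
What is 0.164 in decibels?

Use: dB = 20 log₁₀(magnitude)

dB = 20 log₁₀(0.164) = -15.7 dB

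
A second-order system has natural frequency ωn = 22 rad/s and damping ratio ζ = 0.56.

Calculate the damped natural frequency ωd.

ωd = ωn√(1 - ζ²) = 22√(1 - 0.56²) = 18.23 rad/s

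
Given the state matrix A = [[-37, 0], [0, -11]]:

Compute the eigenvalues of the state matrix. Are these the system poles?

For diagonal matrix, eigenvalues are diagonal entries: λ₁ = -37, λ₂ = -11. Eigenvalues of A = system poles.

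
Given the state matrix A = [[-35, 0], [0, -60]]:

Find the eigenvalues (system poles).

For diagonal matrix, eigenvalues are diagonal entries: λ₁ = -35, λ₂ = -60.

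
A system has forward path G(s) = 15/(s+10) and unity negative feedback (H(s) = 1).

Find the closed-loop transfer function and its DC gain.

T(s) = G/(1+GH) = [15/(s+10)] / [1 + 15/(s+10)] = 15/(s+10+15) = 15/(s+25). DC gain = 15/25 = 0.6.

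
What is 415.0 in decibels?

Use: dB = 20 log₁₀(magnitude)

dB = 20 log₁₀(415.0) = 52.4 dB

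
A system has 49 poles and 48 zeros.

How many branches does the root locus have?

Root locus has n branches where n = number of poles = 49.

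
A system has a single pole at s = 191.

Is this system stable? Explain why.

Pole at s = 191 is in the right half-plane. Unstable.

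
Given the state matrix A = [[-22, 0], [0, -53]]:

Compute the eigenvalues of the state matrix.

For diagonal matrix, eigenvalues are diagonal entries: λ₁ = -22, λ₂ = -53.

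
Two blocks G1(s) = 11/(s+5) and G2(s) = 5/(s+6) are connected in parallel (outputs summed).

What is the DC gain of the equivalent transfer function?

Parallel: G_eq = G1 + G2. DC gain = G1(0) + G2(0) = 11/5 + 5/6 = 2.2 + 0.8333 = 3.0333.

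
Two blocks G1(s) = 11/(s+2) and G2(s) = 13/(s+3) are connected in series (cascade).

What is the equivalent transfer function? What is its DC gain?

Series: multiply transfer functions. G_eq = 11/(s+2) × 13/(s+3) = 143/((s+2)(s+3)). DC gain = 143/(2×3) = 23.8333.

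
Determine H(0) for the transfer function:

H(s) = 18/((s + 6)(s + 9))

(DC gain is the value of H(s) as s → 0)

DC gain = H(0) = 18/(6 × 9) = 18/54 = 0.3333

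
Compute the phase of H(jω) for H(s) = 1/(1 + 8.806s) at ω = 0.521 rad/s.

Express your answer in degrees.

Phase = -arctan(ωτ) = -arctan(0.521 × 8.806) = -77.7°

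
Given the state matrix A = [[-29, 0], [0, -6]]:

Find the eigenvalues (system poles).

For diagonal matrix, eigenvalues are diagonal entries: λ₁ = -29, λ₂ = -6.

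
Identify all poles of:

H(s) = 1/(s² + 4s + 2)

Discriminant = 4² - 4×1×2 = 16 - 8 = 8 > 0, so two distinct real poles. Using quadratic formula: s = (-4 ± √8)/(2×1) = (-4 ± √8)/2, with √8 ≈ 2.8284. s₁ ≈ -0.5858, s₂ ≈ -3.4142. Poles: s₁ = -0.5858, s₂ = -3.4142.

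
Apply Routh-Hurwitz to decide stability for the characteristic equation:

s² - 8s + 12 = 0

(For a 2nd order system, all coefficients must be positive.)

Coefficients: 1, -8, 12. b=-8 not positive, so system is unstable.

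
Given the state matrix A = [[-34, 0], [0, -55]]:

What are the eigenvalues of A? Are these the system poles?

For diagonal matrix, eigenvalues are diagonal entries: λ₁ = -34, λ₂ = -55. Eigenvalues of A = system poles.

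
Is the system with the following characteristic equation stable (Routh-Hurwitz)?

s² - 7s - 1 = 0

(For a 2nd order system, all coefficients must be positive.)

Coefficients: 1, -7, -1. b=-7, c=-1 not positive, so system is unstable.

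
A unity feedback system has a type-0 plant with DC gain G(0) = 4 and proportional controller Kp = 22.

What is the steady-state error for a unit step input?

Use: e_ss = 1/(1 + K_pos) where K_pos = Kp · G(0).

K_pos = Kp · G(0) = 22 × 4 = 88. e_ss = 1/(1 + 88) = 0.0112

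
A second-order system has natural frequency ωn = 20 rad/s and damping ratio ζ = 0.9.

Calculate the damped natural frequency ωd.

ωd = ωn√(1 - ζ²) = 20√(1 - 0.9²) = 8.72 rad/s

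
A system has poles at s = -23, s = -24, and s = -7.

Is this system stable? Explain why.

All poles are in the left half-plane. System is stable.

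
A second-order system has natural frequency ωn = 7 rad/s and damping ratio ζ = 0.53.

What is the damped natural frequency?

ωd = ωn√(1 - ζ²) = 7√(1 - 0.53²) = 5.94 rad/s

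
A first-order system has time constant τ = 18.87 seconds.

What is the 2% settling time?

For first-order system, 2% settling time ≈ 4τ = 4 × 18.87 = 75.48 s.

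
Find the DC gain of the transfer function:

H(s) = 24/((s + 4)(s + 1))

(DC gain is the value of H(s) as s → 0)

DC gain = H(0) = 24/(4 × 1) = 24/4 = 6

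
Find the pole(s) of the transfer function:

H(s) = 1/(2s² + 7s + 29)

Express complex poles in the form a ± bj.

Discriminant = 7² - 4×2×29 = 49 - 232 = -183 < 0, so the poles are a complex conjugate pair s = (-7 ± j√183)/(2×2). Real part = -7/(2×2) = -7/4 = -1.75; imaginary part = ±√183/(2×2) ≈ 3.3819. Poles: s = -1.75 ± 3.3819j.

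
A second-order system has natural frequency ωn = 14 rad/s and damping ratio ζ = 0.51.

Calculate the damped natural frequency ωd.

ωd = ωn√(1 - ζ²) = 14√(1 - 0.51²) = 12.04 rad/s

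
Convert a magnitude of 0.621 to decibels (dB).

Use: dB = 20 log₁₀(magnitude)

dB = 20 log₁₀(0.621) = -4.1 dB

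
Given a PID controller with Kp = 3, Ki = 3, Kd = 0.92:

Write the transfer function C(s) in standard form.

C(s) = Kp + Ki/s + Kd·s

Substituting values: C(s) = 3 + 3/s + 0.92s = (0.92s² + 3s + 3)/s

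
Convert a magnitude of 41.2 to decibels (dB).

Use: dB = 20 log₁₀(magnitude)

dB = 20 log₁₀(41.2) = 32.3 dB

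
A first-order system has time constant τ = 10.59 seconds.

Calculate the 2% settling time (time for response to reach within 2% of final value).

For first-order system, 2% settling time ≈ 4τ = 4 × 10.59 = 42.36 s.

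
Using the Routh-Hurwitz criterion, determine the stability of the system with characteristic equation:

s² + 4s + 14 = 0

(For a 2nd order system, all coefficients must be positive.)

Coefficients: 1, 4, 14. All positive, so system is stable.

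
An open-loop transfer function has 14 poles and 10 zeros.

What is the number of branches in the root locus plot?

Root locus has n branches where n = number of poles = 14.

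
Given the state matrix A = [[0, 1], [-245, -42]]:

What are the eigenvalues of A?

det(A - λI) = λ² - (-42)λ + 245 = (λ - (-35))(λ - (-7)). Eigenvalues: -35, -7.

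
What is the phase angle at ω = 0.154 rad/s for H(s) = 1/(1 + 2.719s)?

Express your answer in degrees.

Phase = -arctan(ωτ) = -arctan(0.154 × 2.719) = -22.7°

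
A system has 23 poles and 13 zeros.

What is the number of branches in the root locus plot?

Root locus has n branches where n = number of poles = 23.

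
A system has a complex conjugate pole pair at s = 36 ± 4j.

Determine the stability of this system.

Real part of poles is 36 (> 0, right half-plane). Unstable.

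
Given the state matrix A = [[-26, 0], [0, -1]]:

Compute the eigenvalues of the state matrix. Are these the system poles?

For diagonal matrix, eigenvalues are diagonal entries: λ₁ = -26, λ₂ = -1. Eigenvalues of A = system poles.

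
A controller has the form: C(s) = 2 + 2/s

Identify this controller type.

This is a Proportional-Integral (PI) controller.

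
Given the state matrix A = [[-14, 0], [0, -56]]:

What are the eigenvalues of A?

For diagonal matrix, eigenvalues are diagonal entries: λ₁ = -14, λ₂ = -56.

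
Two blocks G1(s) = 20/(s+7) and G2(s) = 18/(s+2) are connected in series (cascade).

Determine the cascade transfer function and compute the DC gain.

Series: multiply transfer functions. G_eq = 20/(s+7) × 18/(s+2) = 360/((s+7)(s+2)). DC gain = 360/(7×2) = 25.7143.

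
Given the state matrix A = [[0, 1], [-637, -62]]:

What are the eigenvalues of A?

det(A - λI) = λ² - (-62)λ + 637 = (λ - (-49))(λ - (-13)). Eigenvalues: -49, -13.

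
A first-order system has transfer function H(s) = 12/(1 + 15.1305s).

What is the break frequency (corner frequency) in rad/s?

Corner frequency = 1/τ = 1/15.1305 = 0.066 rad/s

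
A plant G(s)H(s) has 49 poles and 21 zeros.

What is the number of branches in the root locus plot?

Root locus has n branches where n = number of poles = 49.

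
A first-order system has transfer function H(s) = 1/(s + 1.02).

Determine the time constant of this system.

For H(s) = 1/(s + 1/τ), the pole is at -1/τ = -1.02, so τ = 1/1.02 = 0.9804 s.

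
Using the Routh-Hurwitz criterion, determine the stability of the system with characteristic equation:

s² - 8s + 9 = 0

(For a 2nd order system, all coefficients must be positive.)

Coefficients: 1, -8, 9. b=-8 not positive, so system is unstable.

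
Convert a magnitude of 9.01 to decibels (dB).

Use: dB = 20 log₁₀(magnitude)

dB = 20 log₁₀(9.01) = 19.1 dB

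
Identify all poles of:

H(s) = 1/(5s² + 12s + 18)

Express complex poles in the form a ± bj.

Discriminant = 12² - 4×5×18 = 144 - 360 = -216 < 0, so the poles are a complex conjugate pair s = (-12 ± j√216)/(2×5). Real part = -12/(2×5) = -12/10 = -1.2; imaginary part = ±√216/(2×5) ≈ 1.4697. Poles: s = -1.2 ± 1.4697j.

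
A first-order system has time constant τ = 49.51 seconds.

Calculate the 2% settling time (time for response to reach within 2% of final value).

For first-order system, 2% settling time ≈ 4τ = 4 × 49.51 = 198.04 s.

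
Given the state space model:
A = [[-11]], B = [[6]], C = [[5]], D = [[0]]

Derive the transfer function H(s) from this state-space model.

(sI - A)⁻¹ = 1/(s + 11). H(s) = 5 × 6/(s + 11) + 0 = 30/(s + 11).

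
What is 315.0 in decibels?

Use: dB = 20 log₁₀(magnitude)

dB = 20 log₁₀(315.0) = 50.0 dB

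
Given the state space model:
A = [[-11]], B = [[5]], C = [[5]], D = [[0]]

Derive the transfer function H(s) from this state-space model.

(sI - A)⁻¹ = 1/(s + 11). H(s) = 5 × 5/(s + 11) + 0 = 25/(s + 11).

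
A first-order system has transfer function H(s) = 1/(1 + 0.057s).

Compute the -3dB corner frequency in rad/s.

Corner frequency = 1/τ = 1/0.057 = 17.544 rad/s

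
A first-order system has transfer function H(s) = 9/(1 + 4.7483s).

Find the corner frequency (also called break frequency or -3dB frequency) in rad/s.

Corner frequency = 1/τ = 1/4.7483 = 0.211 rad/s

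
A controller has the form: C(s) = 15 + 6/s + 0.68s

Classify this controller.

This is a Proportional-Integral-Derivative (PID) controller.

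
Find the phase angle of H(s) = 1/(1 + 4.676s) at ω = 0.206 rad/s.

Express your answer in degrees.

Phase = -arctan(ωτ) = -arctan(0.206 × 4.676) = -43.9°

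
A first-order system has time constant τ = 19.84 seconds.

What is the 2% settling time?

For first-order system, 2% settling time ≈ 4τ = 4 × 19.84 = 79.36 s.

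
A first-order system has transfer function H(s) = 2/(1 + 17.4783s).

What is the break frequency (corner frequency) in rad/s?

Corner frequency = 1/τ = 1/17.4783 = 0.057 rad/s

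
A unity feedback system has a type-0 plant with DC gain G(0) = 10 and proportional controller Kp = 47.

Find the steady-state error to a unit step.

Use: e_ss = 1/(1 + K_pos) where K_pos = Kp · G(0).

K_pos = Kp · G(0) = 47 × 10 = 470. e_ss = 1/(1 + 470) = 0.0021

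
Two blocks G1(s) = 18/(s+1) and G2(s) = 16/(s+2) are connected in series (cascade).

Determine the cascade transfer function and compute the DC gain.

Series: multiply transfer functions. G_eq = 18/(s+1) × 16/(s+2) = 288/((s+1)(s+2)). DC gain = 288/(1×2) = 144.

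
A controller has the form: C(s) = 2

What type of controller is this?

This is a Proportional (P) controller.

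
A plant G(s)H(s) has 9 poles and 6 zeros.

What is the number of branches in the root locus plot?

Root locus has n branches where n = number of poles = 9.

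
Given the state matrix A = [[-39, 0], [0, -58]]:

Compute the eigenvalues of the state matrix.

For diagonal matrix, eigenvalues are diagonal entries: λ₁ = -39, λ₂ = -58.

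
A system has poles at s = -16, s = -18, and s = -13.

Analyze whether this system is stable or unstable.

All poles are in the left half-plane. System is stable.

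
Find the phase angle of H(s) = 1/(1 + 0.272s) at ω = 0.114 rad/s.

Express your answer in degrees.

Phase = -arctan(ωτ) = -arctan(0.114 × 0.272) = -1.8°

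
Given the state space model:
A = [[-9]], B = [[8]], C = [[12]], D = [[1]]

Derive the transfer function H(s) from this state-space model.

(sI - A)⁻¹ = 1/(s + 9). H(s) = 12×8/(s + 9) + 1 = (s + 105)/(s + 9).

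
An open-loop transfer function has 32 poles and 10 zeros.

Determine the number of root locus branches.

Root locus has n branches where n = number of poles = 32.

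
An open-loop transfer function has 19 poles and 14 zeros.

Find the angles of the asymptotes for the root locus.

n - m = 19 - 14 = 5. Angles: θk = (2k + 1)·180°/5 = 36°, 108°, 180°, 252°, 324°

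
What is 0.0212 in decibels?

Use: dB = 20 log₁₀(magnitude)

dB = 20 log₁₀(0.0212) = -33.5 dB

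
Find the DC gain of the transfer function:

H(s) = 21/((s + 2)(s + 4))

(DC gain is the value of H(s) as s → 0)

DC gain = H(0) = 21/(2 × 4) = 21/8 = 2.625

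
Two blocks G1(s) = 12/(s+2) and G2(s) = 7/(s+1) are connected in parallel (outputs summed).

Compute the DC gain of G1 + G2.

Parallel: G_eq = G1 + G2. DC gain = G1(0) + G2(0) = 12/2 + 7/1 = 6 + 7 = 13.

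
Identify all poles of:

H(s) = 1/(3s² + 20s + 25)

Discriminant = 20² - 4×3×25 = 400 - 300 = 100 > 0, so two distinct real poles. Using quadratic formula: s = (-20 ± √100)/(2×3) = (-20 ± √100)/6, with √100 = 10. s₁ = -10/6 ≈ -1.6667, s₂ = -30/6 = -5. Poles: s₁ = -1.6667, s₂ = -5.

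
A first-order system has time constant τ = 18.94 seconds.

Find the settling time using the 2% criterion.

For first-order system, 2% settling time ≈ 4τ = 4 × 18.94 = 75.76 s.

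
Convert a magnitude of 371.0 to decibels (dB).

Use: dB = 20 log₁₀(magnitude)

dB = 20 log₁₀(371.0) = 51.4 dB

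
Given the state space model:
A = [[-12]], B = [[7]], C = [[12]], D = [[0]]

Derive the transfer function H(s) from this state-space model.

(sI - A)⁻¹ = 1/(s + 12). H(s) = 12 × 7/(s + 12) + 0 = 84/(s + 12).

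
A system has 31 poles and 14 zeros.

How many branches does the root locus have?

Root locus has n branches where n = number of poles = 31.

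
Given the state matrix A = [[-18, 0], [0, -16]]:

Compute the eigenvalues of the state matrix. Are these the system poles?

For diagonal matrix, eigenvalues are diagonal entries: λ₁ = -18, λ₂ = -16. Eigenvalues of A = system poles.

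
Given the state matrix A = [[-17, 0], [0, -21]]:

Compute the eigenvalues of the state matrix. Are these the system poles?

For diagonal matrix, eigenvalues are diagonal entries: λ₁ = -17, λ₂ = -21. Eigenvalues of A = system poles.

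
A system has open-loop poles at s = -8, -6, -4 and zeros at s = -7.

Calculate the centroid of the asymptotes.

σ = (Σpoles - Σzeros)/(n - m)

σ = (Σpoles - Σzeros)/(n - m) = (-18 - (-7))/(3 - 1) = -11/2 = -5.5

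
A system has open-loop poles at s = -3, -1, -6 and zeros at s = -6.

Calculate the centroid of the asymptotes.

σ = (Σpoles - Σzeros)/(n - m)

σ = (Σpoles - Σzeros)/(n - m) = (-10 - (-6))/(3 - 1) = -4/2 = -2.0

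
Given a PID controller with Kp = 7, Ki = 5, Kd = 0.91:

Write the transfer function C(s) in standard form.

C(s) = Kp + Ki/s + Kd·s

Substituting values: C(s) = 7 + 5/s + 0.91s = (0.91s² + 7s + 5)/s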